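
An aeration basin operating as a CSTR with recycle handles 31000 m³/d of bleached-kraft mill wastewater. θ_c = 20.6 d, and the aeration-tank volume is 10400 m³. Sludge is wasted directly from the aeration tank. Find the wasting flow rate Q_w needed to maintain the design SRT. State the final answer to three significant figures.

Q_w ≈ 505 m³/d

Wasting from the aeration tank: Q_w = V / θ_c = 10400 / 20.6 = 504.9 m³/d.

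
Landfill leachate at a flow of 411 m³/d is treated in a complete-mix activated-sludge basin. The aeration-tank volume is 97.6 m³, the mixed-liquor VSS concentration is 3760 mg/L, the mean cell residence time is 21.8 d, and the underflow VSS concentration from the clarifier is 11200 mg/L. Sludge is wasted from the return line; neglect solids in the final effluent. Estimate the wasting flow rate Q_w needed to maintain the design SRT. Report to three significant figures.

Q_w ≈ 1.50 m³/d

θ_c = V·X/(Q_w·X_r) when wasting from the recycle, so Q_w = V·X/(θ_c·X_r) = 97.60 × 3760 / (21.8 × 11200) = 1.503 m³/d.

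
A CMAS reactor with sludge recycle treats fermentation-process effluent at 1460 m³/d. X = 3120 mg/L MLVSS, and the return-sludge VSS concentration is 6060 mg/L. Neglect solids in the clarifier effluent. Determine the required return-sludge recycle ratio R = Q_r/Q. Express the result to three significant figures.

Solids balance on the clarifier gives (1+R)X = R·X_r, so R = X/(X_r − X) = 3120 / (6060 − 3120) = 1.061.

R ≈ 1.06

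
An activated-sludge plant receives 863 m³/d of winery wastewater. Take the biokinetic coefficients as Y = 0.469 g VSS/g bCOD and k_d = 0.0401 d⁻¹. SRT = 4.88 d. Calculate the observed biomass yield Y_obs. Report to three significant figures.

Y_obs ≈ 0.392 g VSS/g bCOD

Y_obs = Y / (1 + k_d θ_c) = 0.469 / (1 + 0.0401 × 4.88) = 0.469 / 1.196 = 0.3922.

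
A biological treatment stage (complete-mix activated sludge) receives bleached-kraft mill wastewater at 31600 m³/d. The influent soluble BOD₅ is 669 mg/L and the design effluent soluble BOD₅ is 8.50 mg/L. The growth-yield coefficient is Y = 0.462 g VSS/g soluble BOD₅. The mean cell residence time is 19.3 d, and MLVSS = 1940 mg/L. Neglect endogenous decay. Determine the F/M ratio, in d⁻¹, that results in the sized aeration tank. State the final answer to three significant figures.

V·X = Y·Q·ΔS·θ_c gives V = 0.462 × 31600 × (669 − 8.50) × 19.3 / 1940 = 95931 m³.
F/M = applied load / biomass = Q·S₀/(V·X) = 31600 × 669 / (95931 × 1940) = 0.1136 d⁻¹.

F/M ≈ 0.114 d⁻¹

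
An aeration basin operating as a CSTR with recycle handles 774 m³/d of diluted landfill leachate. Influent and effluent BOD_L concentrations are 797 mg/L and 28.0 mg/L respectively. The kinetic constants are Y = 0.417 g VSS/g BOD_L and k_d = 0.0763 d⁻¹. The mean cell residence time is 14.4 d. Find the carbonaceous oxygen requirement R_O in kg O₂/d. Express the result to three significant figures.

R_O ≈ 427 kg O₂/d

The observed yield is Y_obs = Y/(1 + k_d·θ_c) = 0.417 / (1 + 0.0763 × 14.4) = 0.417 / 2.099 = 0.1987 g VSS per g BOD_L removed.
Substrate removed = Q·(S₀ − S) = 774 m³/d × (797 − 28.0) g/m³ = 5.95×10^5 g/d = 595.2 kg/d.
Net sludge production P_X = 0.1987 × 595.2 = 118.3 kg VSS/d.
Carbonaceous O₂ demand = substrate oxidised − cell-mass equivalent = 595.2 − 1.42 × 118.3 = 427.3 kg O₂/d.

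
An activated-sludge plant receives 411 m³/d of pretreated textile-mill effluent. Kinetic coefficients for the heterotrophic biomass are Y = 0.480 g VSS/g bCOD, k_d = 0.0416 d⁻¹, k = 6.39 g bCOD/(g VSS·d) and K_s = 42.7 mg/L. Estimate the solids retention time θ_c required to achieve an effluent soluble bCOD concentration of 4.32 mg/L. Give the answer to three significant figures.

θ_c ≈ 4.16 d

From 1/θ_c = Y·k·S/(K_s + S) − k_d: Y·k·S/(K_s+S) = 0.480 × 6.39 × 4.32 / (42.7 + 4.32) = 0.2818 d⁻¹.
θ_c = 1/(μ − k_d) = 1/(0.2818 − 0.0416) = 1/0.2402 = 4.163 d.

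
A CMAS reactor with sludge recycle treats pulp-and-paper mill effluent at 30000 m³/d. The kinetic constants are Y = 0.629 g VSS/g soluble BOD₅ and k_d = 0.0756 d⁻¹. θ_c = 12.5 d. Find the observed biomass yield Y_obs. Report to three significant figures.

Y_obs = Y / (1 + k_d θ_c) = 0.629 / (1 + 0.0756 × 12.5) = 0.629 / 1.945 = 0.3234.

Y_obs ≈ 0.323 g VSS/g soluble BOD₅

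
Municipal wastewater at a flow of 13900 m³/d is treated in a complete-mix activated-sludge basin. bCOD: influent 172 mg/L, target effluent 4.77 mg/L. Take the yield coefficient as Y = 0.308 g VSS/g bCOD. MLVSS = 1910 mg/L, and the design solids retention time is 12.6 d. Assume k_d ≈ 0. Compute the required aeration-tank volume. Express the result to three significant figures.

With k_d = 0 the design equation reduces to V = Y Q (S₀−S) θ_c / X = 0.308 × 13900 × (172 − 4.77) × 12.6 / 1910 = 4723 m³.

V ≈ 4720 m³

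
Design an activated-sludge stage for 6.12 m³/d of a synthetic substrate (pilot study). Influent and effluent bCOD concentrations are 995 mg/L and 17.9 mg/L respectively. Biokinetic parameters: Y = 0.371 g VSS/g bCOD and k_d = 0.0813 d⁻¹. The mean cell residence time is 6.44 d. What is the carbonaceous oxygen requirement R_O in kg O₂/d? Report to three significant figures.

Observed yield with endogenous decay: Y_obs = Y / (1 + k_d·θ_c) = 0.371 / (1 + 0.0813 × 6.44) = 0.371 / 1.524 = 0.2435 g VSS/g bCOD.
Substrate removed = Q·(S₀ − S) = 6.12 m³/d × (995 − 17.9) g/m³ = 5.98×10^3 g/d = 5.980 kg/d.
Biomass synthesised: P_X = Y_obs × 5.980 = 1.456 kg VSS/d.
R_O = Q·(S₀ − S) − 1.42·P_X = 5.980 − 1.42 × 1.456 = 3.912 kg O₂/d.

R_O ≈ 3.91 kg O₂/d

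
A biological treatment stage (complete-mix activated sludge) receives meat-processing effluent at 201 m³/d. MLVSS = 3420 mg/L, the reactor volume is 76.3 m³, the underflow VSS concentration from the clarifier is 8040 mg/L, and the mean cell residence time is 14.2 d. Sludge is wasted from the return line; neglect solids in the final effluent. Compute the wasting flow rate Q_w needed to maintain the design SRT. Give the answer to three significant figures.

Wasting from the return line (neglecting effluent solids): Q_w = V·X / (θ_c·X_r) = 76.30 × 3420 / (14.2 × 8040) = 2.286 m³/d.

Q_w ≈ 2.29 m³/d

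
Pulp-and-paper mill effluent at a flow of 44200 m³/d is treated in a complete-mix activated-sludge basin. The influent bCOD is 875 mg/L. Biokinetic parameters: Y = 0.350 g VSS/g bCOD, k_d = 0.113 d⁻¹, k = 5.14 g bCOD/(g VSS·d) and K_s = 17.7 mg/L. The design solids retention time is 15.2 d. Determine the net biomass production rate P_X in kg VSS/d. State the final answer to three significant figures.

P_X ≈ 4970 kg VSS/d

From the Monod/SRT balance for a CMAS, S = K_s·(1+k_d θ_c)/[θ_c·(Y k − k_d) − 1] = 17.7 × (1 + 0.113 × 15.2) / [15.2 × (0.350 × 5.14 − 0.113) − 1] = 48.10 / 24.63 = 1.953 mg/L.
Y_obs = Y / (1 + k_d θ_c) = 0.350 / (1 + 0.113 × 15.2) = 0.350 / 2.718 = 0.1288.
Substrate removed = Q·(S₀ − S) = 44200 m³/d × (875 − 1.95) g/m³ = 3.86×10^7 g/d = 38589 kg/d.
So the net sludge growth is P_X = 0.1288 × 38589 = 4970 kg VSS/d.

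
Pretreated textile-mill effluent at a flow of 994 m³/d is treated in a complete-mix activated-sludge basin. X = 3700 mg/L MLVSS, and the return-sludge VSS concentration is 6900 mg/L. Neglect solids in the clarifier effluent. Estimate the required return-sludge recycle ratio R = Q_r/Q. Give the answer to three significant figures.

Mass balance around the secondary clarifier (neglecting effluent solids): R = X / (X_r − X) = 3700 / (6900 − 3700) = 1.156.

R ≈ 1.16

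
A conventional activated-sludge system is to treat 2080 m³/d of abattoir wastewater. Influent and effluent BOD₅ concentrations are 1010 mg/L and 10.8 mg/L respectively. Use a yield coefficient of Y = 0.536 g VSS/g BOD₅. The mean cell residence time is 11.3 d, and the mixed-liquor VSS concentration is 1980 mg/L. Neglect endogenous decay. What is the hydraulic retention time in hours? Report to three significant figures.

Biomass mass balance (decay neglected): V·X = Y·Q·(S₀ − S)·θ_c, so V = 0.536 × 2080 × (1010 − 10.8) × 11.3 / 1980 = 6358 m³.
Hydraulic retention time τ = V/Q = 6358 / 2080 = 3.057 d = 73.36 h.

τ ≈ 73.4 h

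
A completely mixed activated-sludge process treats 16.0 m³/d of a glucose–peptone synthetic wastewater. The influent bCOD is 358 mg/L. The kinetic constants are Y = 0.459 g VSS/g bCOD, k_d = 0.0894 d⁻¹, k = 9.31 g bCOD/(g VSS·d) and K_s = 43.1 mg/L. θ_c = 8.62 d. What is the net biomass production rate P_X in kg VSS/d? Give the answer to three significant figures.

P_X ≈ 1.48 kg VSS/d

For a completely mixed reactor with recycle the Lawrence–McCarty relation gives S = K_s·(1 + k_d·θ_c) / [θ_c·(Y·k − k_d) − 1] = 43.1 × (1 + 0.0894 × 8.62) / [8.62 × (0.459 × 9.31 − 0.0894) − 1] = 76.31 / 35.07 = 2.176 mg/L.
The observed yield is Y_obs = Y/(1 + k_d·θ_c) = 0.459 / (1 + 0.0894 × 8.62) = 0.459 / 1.771 = 0.2592 g VSS per g bCOD removed.
ΔS = 358 − 2.18 = 355.8 mg/L, so the substrate removal rate is 16.0 × 355.8/1000 = 5.693 kg bCOD/d.
So the net sludge growth is P_X = 0.2592 × 5.693 = 1.476 kg VSS/d.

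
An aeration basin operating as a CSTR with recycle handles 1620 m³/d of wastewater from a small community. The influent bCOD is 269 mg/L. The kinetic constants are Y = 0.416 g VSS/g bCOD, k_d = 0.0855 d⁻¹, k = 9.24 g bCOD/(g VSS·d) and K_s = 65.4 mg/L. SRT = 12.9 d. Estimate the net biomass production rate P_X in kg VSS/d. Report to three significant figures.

P_X ≈ 85.3 kg VSS/d

Effluent substrate depends only on kinetics and SRT: S = K_s(1 + k_d θ_c) / [θ_c(Yk − k_d) − 1] = 65.4 × (1 + 0.0855 × 12.9) / [12.9 × (0.416 × 9.24 − 0.0855) − 1] = 137.5 / 47.48 = 2.896 mg/L.
The observed yield is Y_obs = Y/(1 + k_d·θ_c) = 0.416 / (1 + 0.0855 × 12.9) = 0.416 / 2.103 = 0.1978 g VSS per g bCOD removed.
Mass of bCOD removed per day: Q(S₀ − S) = 1620 × 266.1 g/m³ = 431.1 kg/d.
Net biomass production P_X = Y_obs × Q·(S₀ − S) = 0.1978 × 431.1 = 85.28 kg VSS/d.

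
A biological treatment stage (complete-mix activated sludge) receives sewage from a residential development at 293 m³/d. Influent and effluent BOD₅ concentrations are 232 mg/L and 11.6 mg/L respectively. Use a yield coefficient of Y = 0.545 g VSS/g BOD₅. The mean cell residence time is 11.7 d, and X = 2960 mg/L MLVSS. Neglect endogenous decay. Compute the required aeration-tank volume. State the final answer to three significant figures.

V·X = Y·Q·ΔS·θ_c gives V = 0.545 × 293 × (232 − 11.6) × 11.7 / 2960 = 139.1 m³.

V ≈ 139 m³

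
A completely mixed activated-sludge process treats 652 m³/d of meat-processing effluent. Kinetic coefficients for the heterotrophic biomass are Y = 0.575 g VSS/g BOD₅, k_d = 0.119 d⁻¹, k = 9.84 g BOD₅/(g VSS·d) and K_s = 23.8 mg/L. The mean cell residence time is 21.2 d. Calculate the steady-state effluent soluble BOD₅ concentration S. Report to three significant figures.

From the Monod/SRT balance for a CMAS, S = K_s·(1+k_d θ_c)/[θ_c·(Y k − k_d) − 1] = 23.8 × (1 + 0.119 × 21.2) / [21.2 × (0.575 × 9.84 − 0.119) − 1] = 83.84 / 116.4 = 0.7201 mg/L.

S ≈ 0.720 mg/L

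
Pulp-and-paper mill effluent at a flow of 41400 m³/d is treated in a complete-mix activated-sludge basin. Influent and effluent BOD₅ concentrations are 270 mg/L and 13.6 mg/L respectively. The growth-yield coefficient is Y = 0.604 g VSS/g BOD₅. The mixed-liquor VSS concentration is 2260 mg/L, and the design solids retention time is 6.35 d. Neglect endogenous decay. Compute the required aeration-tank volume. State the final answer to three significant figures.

V ≈ 18000 m³

V·X = Y·Q·ΔS·θ_c gives V = 0.604 × 41400 × (270 − 13.6) × 6.35 / 2260 = 18014 m³.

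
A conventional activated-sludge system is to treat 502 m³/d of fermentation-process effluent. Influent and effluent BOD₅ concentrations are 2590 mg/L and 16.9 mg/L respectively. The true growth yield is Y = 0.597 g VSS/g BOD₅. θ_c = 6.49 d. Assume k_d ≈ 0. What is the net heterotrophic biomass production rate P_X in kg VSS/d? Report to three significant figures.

With endogenous decay neglected, the observed yield equals the true yield: Y_obs = Y = 0.597 g VSS/g BOD₅.
Mass of BOD₅ removed per day: Q(S₀ − S) = 502 × 2573 g/m³ = 1292 kg/d.
Biomass produced: P_X = Y_obs·Q·ΔS = 0.5970 × 1292 ≈ 771.1 kg VSS/d.

P_X ≈ 771 kg VSS/d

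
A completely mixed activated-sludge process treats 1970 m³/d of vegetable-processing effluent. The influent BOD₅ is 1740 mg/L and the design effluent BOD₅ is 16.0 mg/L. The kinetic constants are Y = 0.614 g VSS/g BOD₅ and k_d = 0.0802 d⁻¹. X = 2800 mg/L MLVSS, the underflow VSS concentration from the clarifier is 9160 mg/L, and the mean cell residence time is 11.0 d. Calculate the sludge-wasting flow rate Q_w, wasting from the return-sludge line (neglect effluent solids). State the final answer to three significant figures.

Q_w ≈ 121 m³/d

Rearranging the biomass balance for a CMAS with decay, V = Y·Q·ΔS·θ_c / [X·(1+k_d θ_c)] = 0.614 × 1970 × (1740 − 16.0) × 11.0 / [2800 × (1 + 0.0802 × 11.0)] = 2.29×10^7 / 5270 = 4353 m³.
Q_w = (V·X)/(θ_c X_r) = 4353 × 2800 / (11.0 × 9160) = 121.0 m³/d.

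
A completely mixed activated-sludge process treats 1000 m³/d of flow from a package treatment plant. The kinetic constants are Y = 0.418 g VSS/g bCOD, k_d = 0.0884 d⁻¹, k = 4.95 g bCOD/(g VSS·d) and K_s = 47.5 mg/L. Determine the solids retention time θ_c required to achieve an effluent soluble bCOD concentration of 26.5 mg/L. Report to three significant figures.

θ_c ≈ 1.53 d

Specific growth rate at S = 26.5 mg/L: μ = YkS/(K_s+S) = 0.418·4.95·26.5/(47.5+26.5) = 0.7410 d⁻¹.
1/θ_c = 0.7410 − 0.0884 = 0.6526 d⁻¹, so θ_c = 1.532 d.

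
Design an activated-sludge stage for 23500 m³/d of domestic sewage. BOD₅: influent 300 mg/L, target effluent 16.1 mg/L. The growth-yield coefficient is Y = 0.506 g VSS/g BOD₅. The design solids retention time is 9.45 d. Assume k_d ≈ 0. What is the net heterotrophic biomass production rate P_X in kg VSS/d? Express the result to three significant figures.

Since k_d ≈ 0, Y_obs = Y = 0.506 g VSS/g BOD₅.
Q·(S₀ − S) = 23500 × (300 − 16.1) × 10⁻³ = 6672 kg/d removed.
Net biomass production P_X = Y_obs × Q·(S₀ − S) = 0.5060 × 6672 = 3376 kg VSS/d.

P_X ≈ 3380 kg VSS/d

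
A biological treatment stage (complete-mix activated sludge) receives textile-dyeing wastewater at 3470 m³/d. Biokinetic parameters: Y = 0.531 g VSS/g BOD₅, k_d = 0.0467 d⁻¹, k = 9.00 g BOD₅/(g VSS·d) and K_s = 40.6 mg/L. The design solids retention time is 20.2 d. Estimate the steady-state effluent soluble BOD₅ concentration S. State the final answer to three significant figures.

Effluent substrate depends only on kinetics and SRT: S = K_s(1 + k_d θ_c) / [θ_c(Yk − k_d) − 1] = 40.6 × (1 + 0.0467 × 20.2) / [20.2 × (0.531 × 9.00 − 0.0467) − 1] = 78.90 / 94.59 = 0.8341 mg/L.

S ≈ 0.834 mg/L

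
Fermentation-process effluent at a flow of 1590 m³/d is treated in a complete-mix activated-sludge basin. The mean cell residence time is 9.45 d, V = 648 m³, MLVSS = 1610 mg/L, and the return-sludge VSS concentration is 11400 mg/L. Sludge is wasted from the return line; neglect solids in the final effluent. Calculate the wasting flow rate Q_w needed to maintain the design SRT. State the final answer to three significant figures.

Q_w = (V·X)/(θ_c X_r) = 648.0 × 1610 / (9.45 × 11400) = 9.684 m³/d.

Q_w ≈ 9.68 m³/d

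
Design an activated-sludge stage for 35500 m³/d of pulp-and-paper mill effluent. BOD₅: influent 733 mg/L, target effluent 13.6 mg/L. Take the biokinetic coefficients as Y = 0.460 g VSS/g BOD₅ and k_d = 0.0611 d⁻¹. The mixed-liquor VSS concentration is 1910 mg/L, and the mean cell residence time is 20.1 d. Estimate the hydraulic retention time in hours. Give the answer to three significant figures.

τ ≈ 37.5 h

From the SRT design equation V = Y Q (S₀−S) θ_c / [X (1 + k_d θ_c)] = 0.460 × 35500 × (733 − 13.6) × 20.1 / [1910 × (1 + 0.0611 × 20.1)] = 2.36×10^8 / 4256 = 55486 m³.
τ = V/Q = 55486/35500 = 1.563 d, or 37.51 h.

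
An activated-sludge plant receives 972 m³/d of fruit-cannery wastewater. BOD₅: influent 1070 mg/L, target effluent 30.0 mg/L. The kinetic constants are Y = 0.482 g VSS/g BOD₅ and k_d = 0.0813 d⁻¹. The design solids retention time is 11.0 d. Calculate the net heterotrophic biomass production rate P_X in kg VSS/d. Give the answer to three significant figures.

Y_obs = Y / (1 + k_d θ_c) = 0.482 / (1 + 0.0813 × 11.0) = 0.482 / 1.894 = 0.2544.
Substrate removed = Q·(S₀ − S) = 972 m³/d × (1070 − 30.0) g/m³ = 1.01×10^6 g/d = 1011 kg/d.
Biomass produced: P_X = Y_obs·Q·ΔS = 0.2544 × 1011 ≈ 257.2 kg VSS/d.

P_X ≈ 257 kg VSS/d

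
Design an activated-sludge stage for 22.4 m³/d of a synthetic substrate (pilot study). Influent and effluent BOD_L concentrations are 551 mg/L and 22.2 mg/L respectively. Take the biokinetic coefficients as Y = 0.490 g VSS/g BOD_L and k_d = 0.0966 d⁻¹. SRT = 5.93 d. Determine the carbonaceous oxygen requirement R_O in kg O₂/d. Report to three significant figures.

R_O ≈ 6.61 kg O₂/d

Y_obs = Y / (1 + k_d θ_c) = 0.490 / (1 + 0.0966 × 5.93) = 0.490 / 1.573 = 0.3115.
Substrate removed = Q·(S₀ − S) = 22.4 m³/d × (551 − 22.2) g/m³ = 1.18×10^4 g/d = 11.85 kg/d.
Biomass synthesised: P_X = Y_obs × 11.85 = 3.690 kg VSS/d.
R_O = Q·ΔS − 1.42 P_X = 11.85 − 5.240 = 6.605 kg O₂/d.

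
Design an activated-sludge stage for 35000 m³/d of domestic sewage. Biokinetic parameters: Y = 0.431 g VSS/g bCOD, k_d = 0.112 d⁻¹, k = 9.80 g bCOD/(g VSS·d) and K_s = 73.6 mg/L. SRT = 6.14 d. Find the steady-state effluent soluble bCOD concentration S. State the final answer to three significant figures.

From the Monod/SRT balance for a CMAS, S = K_s·(1+k_d θ_c)/[θ_c·(Y k − k_d) − 1] = 73.6 × (1 + 0.112 × 6.14) / [6.14 × (0.431 × 9.80 − 0.112) − 1] = 124.2 / 24.25 = 5.123 mg/L.

S ≈ 5.12 mg/L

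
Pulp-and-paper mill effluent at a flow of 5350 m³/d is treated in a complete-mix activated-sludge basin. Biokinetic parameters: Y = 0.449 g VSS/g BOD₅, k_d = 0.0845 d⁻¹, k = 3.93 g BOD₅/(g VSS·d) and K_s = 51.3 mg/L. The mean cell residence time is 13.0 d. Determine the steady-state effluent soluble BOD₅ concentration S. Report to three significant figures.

S ≈ 5.17 mg/L

For a completely mixed reactor with recycle the Lawrence–McCarty relation gives S = K_s·(1 + k_d·θ_c) / [θ_c·(Y·k − k_d) − 1] = 51.3 × (1 + 0.0845 × 13.0) / [13.0 × (0.449 × 3.93 − 0.0845) − 1] = 107.7 / 20.84 = 5.165 mg/L.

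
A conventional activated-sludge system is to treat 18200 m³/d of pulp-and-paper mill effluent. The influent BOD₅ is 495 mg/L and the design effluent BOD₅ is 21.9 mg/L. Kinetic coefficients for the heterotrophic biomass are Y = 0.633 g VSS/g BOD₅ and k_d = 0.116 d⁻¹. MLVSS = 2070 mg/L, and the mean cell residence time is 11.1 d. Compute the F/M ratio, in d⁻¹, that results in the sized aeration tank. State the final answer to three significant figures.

F/M ≈ 0.341 d⁻¹

Steady-state biomass mass balance: V·X·(1 + k_d·θ_c) = Y·Q·(S₀ − S)·θ_c, so V = 0.633 × 18200 × (495 − 21.9) × 11.1 / [2070 × (1 + 0.116 × 11.1)] = 6.05×10^7 / 4735 = 12776 m³.
F/M = applied load / biomass = Q·S₀/(V·X) = 18200 × 495 / (12776 × 2070) = 0.3406 d⁻¹.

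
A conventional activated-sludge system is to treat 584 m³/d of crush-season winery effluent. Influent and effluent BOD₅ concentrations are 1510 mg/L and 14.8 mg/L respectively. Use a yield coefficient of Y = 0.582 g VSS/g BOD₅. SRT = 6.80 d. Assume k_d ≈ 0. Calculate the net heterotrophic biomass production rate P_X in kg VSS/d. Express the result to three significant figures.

With endogenous decay neglected, the observed yield equals the true yield: Y_obs = Y = 0.582 g VSS/g BOD₅.
ΔS = 1510 − 14.8 = 1495 mg/L, so the substrate removal rate is 584 × 1495/1000 = 873.2 kg BOD₅/d.
Net biomass production P_X = Y_obs × Q·(S₀ − S) = 0.5820 × 873.2 = 508.2 kg VSS/d.

P_X ≈ 508 kg VSS/d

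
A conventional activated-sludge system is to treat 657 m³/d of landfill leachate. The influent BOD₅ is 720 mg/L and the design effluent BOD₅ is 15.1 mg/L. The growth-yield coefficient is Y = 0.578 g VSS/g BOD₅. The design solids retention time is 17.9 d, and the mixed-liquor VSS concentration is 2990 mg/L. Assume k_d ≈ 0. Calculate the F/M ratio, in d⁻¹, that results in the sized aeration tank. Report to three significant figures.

F/M ≈ 0.0987 d⁻¹

With k_d = 0 the design equation reduces to V = Y Q (S₀−S) θ_c / X = 0.578 × 657 × (720 − 15.1) × 17.9 / 2990 = 1603 m³.
Food-to-microorganism ratio F/M = Q S₀ / (V X) = 657 × 720 / (1603 × 2990) = 0.09872 d⁻¹.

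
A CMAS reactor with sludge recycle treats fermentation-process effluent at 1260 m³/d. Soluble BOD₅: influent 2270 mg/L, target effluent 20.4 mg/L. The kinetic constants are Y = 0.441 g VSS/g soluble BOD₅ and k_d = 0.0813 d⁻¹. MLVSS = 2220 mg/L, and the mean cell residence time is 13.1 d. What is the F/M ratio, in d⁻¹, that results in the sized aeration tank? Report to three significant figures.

Rearranging the biomass balance for a CMAS with decay, V = Y·Q·ΔS·θ_c / [X·(1+k_d θ_c)] = 0.441 × 1260 × (2270 − 20.4) × 13.1 / [2220 × (1 + 0.0813 × 13.1)] = 1.64×10^7 / 4584 = 3572 m³.
F/M = applied load / biomass = Q·S₀/(V·X) = 1260 × 2270 / (3572 × 2220) = 0.3607 d⁻¹.

F/M ≈ 0.361 d⁻¹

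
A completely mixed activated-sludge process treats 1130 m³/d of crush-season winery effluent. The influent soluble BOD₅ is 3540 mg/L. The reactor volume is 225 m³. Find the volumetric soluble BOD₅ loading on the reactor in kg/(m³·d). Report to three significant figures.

L_v ≈ 17.8 kg soluble BOD₅/(m³·d)

L_v = Q S₀ / V = 1130 × 3540 × 10⁻³ / 225.0 = 17.78 kg/(m³·d).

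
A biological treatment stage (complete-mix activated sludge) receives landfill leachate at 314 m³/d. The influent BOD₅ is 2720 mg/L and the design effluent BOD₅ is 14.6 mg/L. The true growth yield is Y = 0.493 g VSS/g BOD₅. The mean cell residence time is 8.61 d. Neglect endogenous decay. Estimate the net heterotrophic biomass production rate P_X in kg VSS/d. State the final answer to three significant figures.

Since k_d ≈ 0, Y_obs = Y = 0.493 g VSS/g BOD₅.
Mass of BOD₅ removed per day: Q(S₀ − S) = 314 × 2705 g/m³ = 849.5 kg/d.
Biomass produced: P_X = Y_obs·Q·ΔS = 0.4930 × 849.5 ≈ 418.8 kg VSS/d.

P_X ≈ 419 kg VSS/d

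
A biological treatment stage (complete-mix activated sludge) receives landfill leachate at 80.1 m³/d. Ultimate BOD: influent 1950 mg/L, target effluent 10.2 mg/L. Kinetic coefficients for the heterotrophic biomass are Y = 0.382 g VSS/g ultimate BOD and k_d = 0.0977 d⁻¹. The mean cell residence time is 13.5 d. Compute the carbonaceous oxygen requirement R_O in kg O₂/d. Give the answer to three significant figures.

R_O ≈ 119 kg O₂/d

Observed yield with endogenous decay: Y_obs = Y / (1 + k_d·θ_c) = 0.382 / (1 + 0.0977 × 13.5) = 0.382 / 2.319 = 0.1647 g VSS/g ultimate BOD.
ΔS = 1950 − 10.2 = 1940 mg/L, so the substrate removal rate is 80.1 × 1940/1000 = 155.4 kg ultimate BOD/d.
Biomass synthesised: P_X = Y_obs × 155.4 = 25.60 kg VSS/d.
R_O = Q·ΔS − 1.42 P_X = 155.4 − 36.35 = 119.0 kg O₂/d.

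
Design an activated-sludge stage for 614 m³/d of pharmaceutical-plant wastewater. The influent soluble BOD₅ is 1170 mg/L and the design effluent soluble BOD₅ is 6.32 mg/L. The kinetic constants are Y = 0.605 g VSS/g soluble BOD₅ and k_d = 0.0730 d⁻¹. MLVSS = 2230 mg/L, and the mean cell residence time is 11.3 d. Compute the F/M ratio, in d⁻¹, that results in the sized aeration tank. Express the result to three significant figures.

F/M ≈ 0.268 d⁻¹

Steady-state biomass mass balance: V·X·(1 + k_d·θ_c) = Y·Q·(S₀ − S)·θ_c, so V = 0.605 × 614 × (1170 − 6.32) × 11.3 / [2230 × (1 + 0.0730 × 11.3)] = 4.88×10^6 / 4070 = 1200 m³.
F/M = applied load / biomass = Q·S₀/(V·X) = 614 × 1170 / (1200 × 2230) = 0.2684 d⁻¹.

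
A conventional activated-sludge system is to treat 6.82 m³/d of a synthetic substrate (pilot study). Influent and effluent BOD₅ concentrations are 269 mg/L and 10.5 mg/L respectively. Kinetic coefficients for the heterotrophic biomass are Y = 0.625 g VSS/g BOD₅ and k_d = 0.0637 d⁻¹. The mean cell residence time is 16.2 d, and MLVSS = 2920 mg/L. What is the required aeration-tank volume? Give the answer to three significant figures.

V ≈ 3.01 m³

From the SRT design equation V = Y Q (S₀−S) θ_c / [X (1 + k_d θ_c)] = 0.625 × 6.82 × (269 − 10.5) × 16.2 / [2920 × (1 + 0.0637 × 16.2)] = 1.79×10^4 / 5933 = 3.008 m³.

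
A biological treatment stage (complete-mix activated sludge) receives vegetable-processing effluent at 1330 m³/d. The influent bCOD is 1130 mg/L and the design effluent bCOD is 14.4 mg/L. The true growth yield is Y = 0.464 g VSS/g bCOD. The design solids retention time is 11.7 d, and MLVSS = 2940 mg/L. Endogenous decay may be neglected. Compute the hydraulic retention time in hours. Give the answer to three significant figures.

τ ≈ 49.4 h

Biomass mass balance (decay neglected): V·X = Y·Q·(S₀ − S)·θ_c, so V = 0.464 × 1330 × (1130 − 14.4) × 11.7 / 2940 = 2740 m³.
HRT = V/Q = 2740 m³ / 1330 m³·d⁻¹ = 2.060 d × 24 = 49.44 h.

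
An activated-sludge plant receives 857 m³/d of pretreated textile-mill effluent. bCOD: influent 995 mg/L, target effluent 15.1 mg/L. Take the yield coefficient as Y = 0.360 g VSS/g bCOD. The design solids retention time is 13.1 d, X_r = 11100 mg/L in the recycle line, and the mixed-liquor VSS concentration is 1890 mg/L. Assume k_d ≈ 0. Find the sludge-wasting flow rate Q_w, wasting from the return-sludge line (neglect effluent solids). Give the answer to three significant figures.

V·X = Y·Q·ΔS·θ_c gives V = 0.360 × 857 × (995 − 15.1) × 13.1 / 1890 = 2095 m³.
θ_c = V·X/(Q_w·X_r) when wasting from the recycle, so Q_w = V·X/(θ_c·X_r) = 2095 × 1890 / (13.1 × 11100) = 27.24 m³/d.

Q_w ≈ 27.2 m³/d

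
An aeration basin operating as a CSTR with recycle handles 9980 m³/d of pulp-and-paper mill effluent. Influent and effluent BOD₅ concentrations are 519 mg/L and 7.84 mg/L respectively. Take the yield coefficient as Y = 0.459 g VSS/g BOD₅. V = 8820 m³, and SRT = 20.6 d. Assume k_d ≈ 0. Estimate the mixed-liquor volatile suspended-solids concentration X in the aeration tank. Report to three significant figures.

X = Y·Q·ΔS·θ_c / V = 0.459 × 9980 × (519 − 7.84) × 20.6 / 8820 = 5469 mg/L.

X ≈ 5470 mg/L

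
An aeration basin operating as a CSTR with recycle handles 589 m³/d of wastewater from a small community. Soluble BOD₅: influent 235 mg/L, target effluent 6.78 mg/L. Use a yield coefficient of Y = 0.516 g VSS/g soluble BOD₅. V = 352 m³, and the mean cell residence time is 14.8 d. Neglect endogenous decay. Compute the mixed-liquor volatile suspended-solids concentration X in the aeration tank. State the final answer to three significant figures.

Without decay, X = Y Q (S₀−S) θ_c / V = 0.516 × 589 × (235 − 6.78) × 14.8 / 352 = 2916 mg/L.

X ≈ 2920 mg/L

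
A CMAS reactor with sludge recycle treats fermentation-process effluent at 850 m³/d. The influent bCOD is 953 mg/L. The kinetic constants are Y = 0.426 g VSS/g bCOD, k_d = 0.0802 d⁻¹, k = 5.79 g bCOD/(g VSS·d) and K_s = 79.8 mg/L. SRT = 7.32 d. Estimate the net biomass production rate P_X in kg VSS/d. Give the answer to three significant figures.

For a completely mixed reactor with recycle the Lawrence–McCarty relation gives S = K_s·(1 + k_d·θ_c) / [θ_c·(Y·k − k_d) − 1] = 79.8 × (1 + 0.0802 × 7.32) / [7.32 × (0.426 × 5.79 − 0.0802) − 1] = 126.6 / 16.47 = 7.691 mg/L.
Observed yield with endogenous decay: Y_obs = Y / (1 + k_d·θ_c) = 0.426 / (1 + 0.0802 × 7.32) = 0.426 / 1.587 = 0.2684 g VSS/g bCOD.
Mass of bCOD removed per day: Q(S₀ − S) = 850 × 945.3 g/m³ = 803.5 kg/d.
P_X = Y_obs · Q(S₀ − S) = 0.2684 × 803.5 = 215.7 kg VSS/d.

P_X ≈ 216 kg VSS/d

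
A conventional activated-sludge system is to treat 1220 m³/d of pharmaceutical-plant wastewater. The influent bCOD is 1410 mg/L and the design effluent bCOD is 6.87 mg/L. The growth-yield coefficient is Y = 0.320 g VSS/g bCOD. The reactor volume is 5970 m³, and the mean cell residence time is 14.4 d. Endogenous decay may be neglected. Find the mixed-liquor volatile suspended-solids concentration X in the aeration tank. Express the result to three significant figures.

X = Y·Q·ΔS·θ_c / V = 0.320 × 1220 × (1410 − 6.87) × 14.4 / 5970 = 1321 mg/L.

X ≈ 1320 mg/L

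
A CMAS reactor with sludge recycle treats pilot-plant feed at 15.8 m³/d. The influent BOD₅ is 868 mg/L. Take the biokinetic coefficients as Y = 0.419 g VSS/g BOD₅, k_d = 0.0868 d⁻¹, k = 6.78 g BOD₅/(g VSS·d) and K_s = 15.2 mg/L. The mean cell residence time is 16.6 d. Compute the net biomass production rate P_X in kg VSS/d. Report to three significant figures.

Effluent substrate depends only on kinetics and SRT: S = K_s(1 + k_d θ_c) / [θ_c(Yk − k_d) − 1] = 15.2 × (1 + 0.0868 × 16.6) / [16.6 × (0.419 × 6.78 − 0.0868) − 1] = 37.10 / 44.72 = 0.8297 mg/L.
The observed yield is Y_obs = Y/(1 + k_d·θ_c) = 0.419 / (1 + 0.0868 × 16.6) = 0.419 / 2.441 = 0.1717 g VSS per g BOD₅ removed.
Substrate removed = Q·(S₀ − S) = 15.8 m³/d × (868 − 0.830) g/m³ = 1.37×10^4 g/d = 13.70 kg/d.
Net biomass production P_X = Y_obs × Q·(S₀ − S) = 0.1717 × 13.70 = 2.352 kg VSS/d.

P_X ≈ 2.35 kg VSS/d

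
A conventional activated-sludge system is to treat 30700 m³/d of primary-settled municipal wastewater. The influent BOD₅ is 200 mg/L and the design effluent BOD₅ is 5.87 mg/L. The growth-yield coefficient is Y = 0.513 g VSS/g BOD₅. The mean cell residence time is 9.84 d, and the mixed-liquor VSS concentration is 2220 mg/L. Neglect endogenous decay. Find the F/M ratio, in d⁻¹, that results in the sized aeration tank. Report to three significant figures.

F/M ≈ 0.204 d⁻¹

Biomass mass balance (decay neglected): V·X = Y·Q·(S₀ − S)·θ_c, so V = 0.513 × 30700 × (200 − 5.87) × 9.84 / 2220 = 13552 m³.
F/M = applied load / biomass = Q·S₀/(V·X) = 30700 × 200 / (13552 × 2220) = 0.2041 d⁻¹.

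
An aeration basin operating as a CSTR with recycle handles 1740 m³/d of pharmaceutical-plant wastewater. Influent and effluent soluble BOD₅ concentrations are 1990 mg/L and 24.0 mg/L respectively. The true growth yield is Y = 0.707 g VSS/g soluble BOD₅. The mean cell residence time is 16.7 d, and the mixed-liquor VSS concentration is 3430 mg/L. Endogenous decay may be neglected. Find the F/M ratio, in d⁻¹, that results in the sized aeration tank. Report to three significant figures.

F/M ≈ 0.0857 d⁻¹

V·X = Y·Q·ΔS·θ_c gives V = 0.707 × 1740 × (1990 − 24.0) × 16.7 / 3430 = 11775 m³.
Food-to-microorganism ratio F/M = Q S₀ / (V X) = 1740 × 1990 / (11775 × 3430) = 0.08573 d⁻¹.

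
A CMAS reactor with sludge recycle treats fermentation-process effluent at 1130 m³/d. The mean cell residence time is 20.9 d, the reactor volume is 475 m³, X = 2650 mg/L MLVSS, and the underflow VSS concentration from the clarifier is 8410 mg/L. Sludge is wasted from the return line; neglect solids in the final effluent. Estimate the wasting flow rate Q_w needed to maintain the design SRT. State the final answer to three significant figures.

θ_c = V·X/(Q_w·X_r) when wasting from the recycle, so Q_w = V·X/(θ_c·X_r) = 475.0 × 2650 / (20.9 × 8410) = 7.161 m³/d.

Q_w ≈ 7.16 m³/d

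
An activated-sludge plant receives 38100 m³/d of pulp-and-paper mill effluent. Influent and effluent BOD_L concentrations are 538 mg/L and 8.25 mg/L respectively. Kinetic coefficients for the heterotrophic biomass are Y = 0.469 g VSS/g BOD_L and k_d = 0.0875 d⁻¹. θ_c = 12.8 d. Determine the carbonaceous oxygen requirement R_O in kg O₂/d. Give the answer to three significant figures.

The observed yield is Y_obs = Y/(1 + k_d·θ_c) = 0.469 / (1 + 0.0875 × 12.8) = 0.469 / 2.120 = 0.2212 g VSS per g BOD_L removed.
Mass of BOD_L removed per day: Q(S₀ − S) = 38100 × 529.8 g/m³ = 20183 kg/d.
Biomass synthesised: P_X = Y_obs × 20183 = 4465 kg VSS/d.
R_O = Q·(S₀ − S) − 1.42·P_X = 20183 − 1.42 × 4465 = 13843 kg O₂/d.

R_O ≈ 13800 kg O₂/d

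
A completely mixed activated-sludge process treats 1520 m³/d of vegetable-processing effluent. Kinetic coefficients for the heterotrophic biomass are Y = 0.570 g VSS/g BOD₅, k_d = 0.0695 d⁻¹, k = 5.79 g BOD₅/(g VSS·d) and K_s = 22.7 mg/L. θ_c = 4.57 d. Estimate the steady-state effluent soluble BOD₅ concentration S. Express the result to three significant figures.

For a completely mixed reactor with recycle the Lawrence–McCarty relation gives S = K_s·(1 + k_d·θ_c) / [θ_c·(Y·k − k_d) − 1] = 22.7 × (1 + 0.0695 × 4.57) / [4.57 × (0.570 × 5.79 − 0.0695) − 1] = 29.91 / 13.76 = 2.173 mg/L.

S ≈ 2.17 mg/L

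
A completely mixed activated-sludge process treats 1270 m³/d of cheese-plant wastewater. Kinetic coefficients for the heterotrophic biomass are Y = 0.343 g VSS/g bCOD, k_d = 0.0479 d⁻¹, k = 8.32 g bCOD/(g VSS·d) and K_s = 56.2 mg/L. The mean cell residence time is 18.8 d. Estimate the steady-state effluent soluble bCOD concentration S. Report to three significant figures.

For a completely mixed reactor with recycle the Lawrence–McCarty relation gives S = K_s·(1 + k_d·θ_c) / [θ_c·(Y·k − k_d) − 1] = 56.2 × (1 + 0.0479 × 18.8) / [18.8 × (0.343 × 8.32 − 0.0479) − 1] = 106.8 / 51.75 = 2.064 mg/L.

S ≈ 2.06 mg/L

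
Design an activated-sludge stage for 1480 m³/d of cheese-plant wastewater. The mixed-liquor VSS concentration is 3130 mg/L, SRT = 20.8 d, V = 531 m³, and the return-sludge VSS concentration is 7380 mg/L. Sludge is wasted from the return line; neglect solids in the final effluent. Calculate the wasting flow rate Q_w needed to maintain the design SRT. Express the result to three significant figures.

Q_w ≈ 10.8 m³/d

Q_w = (V·X)/(θ_c X_r) = 531.0 × 3130 / (20.8 × 7380) = 10.83 m³/d.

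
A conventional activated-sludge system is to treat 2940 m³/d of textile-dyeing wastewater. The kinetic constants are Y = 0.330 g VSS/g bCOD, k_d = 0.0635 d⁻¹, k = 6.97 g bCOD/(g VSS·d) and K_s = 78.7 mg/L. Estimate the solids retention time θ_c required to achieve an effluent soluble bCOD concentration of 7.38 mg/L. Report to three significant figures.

From 1/θ_c = Y·k·S/(K_s + S) − k_d: Y·k·S/(K_s+S) = 0.330 × 6.97 × 7.38 / (78.7 + 7.38) = 0.1972 d⁻¹.
θ_c = 1/(μ − k_d) = 1/(0.1972 − 0.0635) = 1/0.1337 = 7.480 d.

θ_c ≈ 7.48 d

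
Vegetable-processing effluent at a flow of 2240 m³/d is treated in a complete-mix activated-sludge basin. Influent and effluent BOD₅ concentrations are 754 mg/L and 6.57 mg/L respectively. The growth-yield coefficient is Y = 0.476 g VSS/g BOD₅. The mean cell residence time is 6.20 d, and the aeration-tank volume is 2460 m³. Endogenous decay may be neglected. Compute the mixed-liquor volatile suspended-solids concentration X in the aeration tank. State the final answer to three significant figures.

Without decay, X = Y Q (S₀−S) θ_c / V = 0.476 × 2240 × (754 − 6.57) × 6.20 / 2460 = 2009 mg/L.

X ≈ 2010 mg/L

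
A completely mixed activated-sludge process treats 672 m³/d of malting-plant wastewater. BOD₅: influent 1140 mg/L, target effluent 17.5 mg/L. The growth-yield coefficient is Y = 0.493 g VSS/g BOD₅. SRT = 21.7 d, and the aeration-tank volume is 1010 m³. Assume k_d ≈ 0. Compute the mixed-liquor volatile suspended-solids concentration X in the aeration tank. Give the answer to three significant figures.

X = Y·Q·ΔS·θ_c / V = 0.493 × 672 × (1140 − 17.5) × 21.7 / 1010 = 7990 mg/L.

X ≈ 7990 mg/L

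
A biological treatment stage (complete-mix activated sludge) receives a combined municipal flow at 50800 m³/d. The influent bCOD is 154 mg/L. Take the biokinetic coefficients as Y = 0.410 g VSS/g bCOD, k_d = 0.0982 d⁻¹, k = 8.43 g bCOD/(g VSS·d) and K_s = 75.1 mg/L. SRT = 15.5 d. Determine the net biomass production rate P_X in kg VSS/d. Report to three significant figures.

Effluent substrate depends only on kinetics and SRT: S = K_s(1 + k_d θ_c) / [θ_c(Yk − k_d) − 1] = 75.1 × (1 + 0.0982 × 15.5) / [15.5 × (0.410 × 8.43 − 0.0982) − 1] = 189.4 / 51.05 = 3.710 mg/L.
Observed yield with endogenous decay: Y_obs = Y / (1 + k_d·θ_c) = 0.410 / (1 + 0.0982 × 15.5) = 0.410 / 2.522 = 0.1626 g VSS/g bCOD.
Substrate removed = Q·(S₀ − S) = 50800 m³/d × (154 − 3.71) g/m³ = 7.63×10^6 g/d = 7635 kg/d.
Net biomass production P_X = Y_obs × Q·(S₀ − S) = 0.1626 × 7635 = 1241 kg VSS/d.

P_X ≈ 1240 kg VSS/d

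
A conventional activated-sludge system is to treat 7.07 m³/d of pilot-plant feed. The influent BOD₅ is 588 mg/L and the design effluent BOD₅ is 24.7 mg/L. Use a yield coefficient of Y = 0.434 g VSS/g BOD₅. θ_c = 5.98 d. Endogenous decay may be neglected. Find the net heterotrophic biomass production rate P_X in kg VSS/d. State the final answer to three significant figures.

With endogenous decay neglected, the observed yield equals the true yield: Y_obs = Y = 0.434 g VSS/g BOD₅.
Mass of BOD₅ removed per day: Q(S₀ − S) = 7.07 × 563.3 g/m³ = 3.983 kg/d.
Biomass produced: P_X = Y_obs·Q·ΔS = 0.4340 × 3.983 ≈ 1.728 kg VSS/d.

P_X ≈ 1.73 kg VSS/d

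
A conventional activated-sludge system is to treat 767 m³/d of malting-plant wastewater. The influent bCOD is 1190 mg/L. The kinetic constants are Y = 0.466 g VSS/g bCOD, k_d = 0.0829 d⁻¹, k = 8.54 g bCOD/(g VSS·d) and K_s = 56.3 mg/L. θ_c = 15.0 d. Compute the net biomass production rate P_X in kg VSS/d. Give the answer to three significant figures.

P_X ≈ 189 kg VSS/d

From the Monod/SRT balance for a CMAS, S = K_s·(1+k_d θ_c)/[θ_c·(Y k − k_d) − 1] = 56.3 × (1 + 0.0829 × 15.0) / [15.0 × (0.466 × 8.54 − 0.0829) − 1] = 126.3 / 57.45 = 2.199 mg/L.
Y_obs = Y / (1 + k_d θ_c) = 0.466 / (1 + 0.0829 × 15.0) = 0.466 / 2.244 = 0.2077.
Mass of bCOD removed per day: Q(S₀ − S) = 767 × 1188 g/m³ = 911.0 kg/d.
P_X = Y_obs · Q(S₀ − S) = 0.2077 × 911.0 = 189.2 kg VSS/d.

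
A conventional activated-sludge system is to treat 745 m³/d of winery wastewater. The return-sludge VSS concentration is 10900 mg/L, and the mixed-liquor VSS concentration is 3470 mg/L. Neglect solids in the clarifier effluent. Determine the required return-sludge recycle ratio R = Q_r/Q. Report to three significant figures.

R ≈ 0.467

R = Q_r/Q = X/(X_r − X) = 3470 / (10900 − 3470) = 0.4670.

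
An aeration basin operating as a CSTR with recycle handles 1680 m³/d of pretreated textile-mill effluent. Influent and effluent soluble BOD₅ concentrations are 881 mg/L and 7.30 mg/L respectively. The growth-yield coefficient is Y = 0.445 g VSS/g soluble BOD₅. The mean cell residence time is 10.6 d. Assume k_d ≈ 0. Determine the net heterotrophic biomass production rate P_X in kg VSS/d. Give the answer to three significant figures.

Since k_d ≈ 0, Y_obs = Y = 0.445 g VSS/g soluble BOD₅.
ΔS = 881 − 7.30 = 873.7 mg/L, so the substrate removal rate is 1680 × 873.7/1000 = 1468 kg soluble BOD₅/d.
Net biomass production P_X = Y_obs × Q·(S₀ − S) = 0.4450 × 1468 = 653.2 kg VSS/d.

P_X ≈ 653 kg VSS/d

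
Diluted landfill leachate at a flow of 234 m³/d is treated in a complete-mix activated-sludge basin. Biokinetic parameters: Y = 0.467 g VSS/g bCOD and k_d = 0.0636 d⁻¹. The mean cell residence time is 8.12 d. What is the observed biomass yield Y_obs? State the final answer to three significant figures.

Observed yield with endogenous decay: Y_obs = Y / (1 + k_d·θ_c) = 0.467 / (1 + 0.0636 × 8.12) = 0.467 / 1.516 = 0.3080 g VSS/g bCOD.

Y_obs ≈ 0.308 g VSS/g bCOD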